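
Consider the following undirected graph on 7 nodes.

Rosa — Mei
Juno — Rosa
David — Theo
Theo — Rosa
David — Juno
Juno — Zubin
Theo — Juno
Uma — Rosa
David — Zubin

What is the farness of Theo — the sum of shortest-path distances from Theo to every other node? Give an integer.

9

Distances from Theo: David:1, Juno:1, Mei:2, Rosa:1, Uma:2, Zubin:2.
Sum = 1 + 1 + 2 + 1 + 2 + 2 = 9.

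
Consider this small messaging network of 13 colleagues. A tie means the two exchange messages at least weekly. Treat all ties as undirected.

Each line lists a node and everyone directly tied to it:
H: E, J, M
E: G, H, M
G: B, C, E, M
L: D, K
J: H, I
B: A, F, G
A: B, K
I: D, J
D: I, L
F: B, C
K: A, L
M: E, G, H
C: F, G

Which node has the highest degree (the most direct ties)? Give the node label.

Degrees — A:2, B:3, C:2, D:2, E:3, F:2, G:4, H:3, I:2, J:2, K:2, L:2, M:3.
The maximum is 4, attained only by G.

G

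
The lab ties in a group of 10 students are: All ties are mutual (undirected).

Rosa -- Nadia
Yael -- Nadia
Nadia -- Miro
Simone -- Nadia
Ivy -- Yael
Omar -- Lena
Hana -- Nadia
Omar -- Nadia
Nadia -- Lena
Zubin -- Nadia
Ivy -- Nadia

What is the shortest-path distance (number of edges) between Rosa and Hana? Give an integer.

One shortest route is Rosa – Nadia – Hana, which uses 2 edges, and Rosa and Hana are not directly tied, so nothing shorter exists. So d(Rosa,Hana) = 2.

2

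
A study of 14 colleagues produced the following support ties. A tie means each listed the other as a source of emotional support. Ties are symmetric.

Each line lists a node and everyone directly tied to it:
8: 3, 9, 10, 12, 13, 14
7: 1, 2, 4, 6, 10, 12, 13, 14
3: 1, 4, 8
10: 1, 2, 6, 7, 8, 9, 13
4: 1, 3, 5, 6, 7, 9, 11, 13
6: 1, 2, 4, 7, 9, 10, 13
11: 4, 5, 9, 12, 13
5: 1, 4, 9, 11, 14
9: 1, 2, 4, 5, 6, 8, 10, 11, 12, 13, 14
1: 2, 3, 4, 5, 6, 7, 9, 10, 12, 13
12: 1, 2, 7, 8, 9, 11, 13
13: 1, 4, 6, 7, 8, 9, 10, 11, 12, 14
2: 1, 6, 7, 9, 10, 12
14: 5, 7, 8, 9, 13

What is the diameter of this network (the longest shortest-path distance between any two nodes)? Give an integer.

2

Eccentricity of each node (its greatest distance to any other): 1:2, 2:2, 3:2, 4:2, 5:2, 6:2, 7:2, 8:2, 9:2, 10:2, 11:2, 12:2, 13:2, 14:2.
The maximum eccentricity is 2, realized for instance by the pair 11–3 via 11 – 4 – 3. So the diameter is 2.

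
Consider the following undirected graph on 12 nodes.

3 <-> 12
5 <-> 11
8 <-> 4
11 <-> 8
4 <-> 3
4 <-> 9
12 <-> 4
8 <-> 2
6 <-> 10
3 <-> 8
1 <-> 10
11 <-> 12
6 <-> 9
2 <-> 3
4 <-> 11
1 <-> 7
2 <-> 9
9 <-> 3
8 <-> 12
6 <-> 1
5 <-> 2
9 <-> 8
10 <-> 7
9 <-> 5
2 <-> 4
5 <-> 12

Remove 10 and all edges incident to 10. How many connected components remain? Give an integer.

10's neighbors (1, 6, and 7) remain reachable from one another through other ties, so the rest of the network stays in one piece.

1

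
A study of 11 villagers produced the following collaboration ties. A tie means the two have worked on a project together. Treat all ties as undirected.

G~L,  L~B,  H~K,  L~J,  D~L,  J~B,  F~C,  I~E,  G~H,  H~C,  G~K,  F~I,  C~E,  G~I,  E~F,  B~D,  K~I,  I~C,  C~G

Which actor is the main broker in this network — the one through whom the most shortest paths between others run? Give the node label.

Unnormalized betweenness of each node: B:1/2, C:22/3, D:0, E:0, F:0, G:74/3, H:1/3, I:22/3, J:0, K:1/3, L:43/2.
G has the largest value, 74/3, making it the main broker — the node through which the most shortest paths run.

G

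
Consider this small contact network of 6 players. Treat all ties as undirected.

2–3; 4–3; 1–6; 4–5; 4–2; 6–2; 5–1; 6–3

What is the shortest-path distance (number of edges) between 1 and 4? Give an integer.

One shortest route is 1 – 5 – 4, which uses 2 edges, and 1 and 4 are not directly tied, so nothing shorter exists. So d(1,4) = 2.

2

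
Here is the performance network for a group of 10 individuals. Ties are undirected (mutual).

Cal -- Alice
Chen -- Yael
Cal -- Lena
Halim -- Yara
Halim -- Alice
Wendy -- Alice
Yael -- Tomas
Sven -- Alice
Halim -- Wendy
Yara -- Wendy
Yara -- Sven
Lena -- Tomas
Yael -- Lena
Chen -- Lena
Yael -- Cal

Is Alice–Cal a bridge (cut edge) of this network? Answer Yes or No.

Yes

Without the Alice–Cal edge there is no alternate route between Alice and Cal, so the network disconnects. It is a bridge.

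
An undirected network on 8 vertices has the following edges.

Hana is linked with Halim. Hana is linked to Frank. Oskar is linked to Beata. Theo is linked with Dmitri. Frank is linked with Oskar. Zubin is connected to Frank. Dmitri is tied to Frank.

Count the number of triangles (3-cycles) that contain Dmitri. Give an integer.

0

Dmitri's neighbors are Frank and Theo, but none of them are tied to each other, so no triangle contains Dmitri.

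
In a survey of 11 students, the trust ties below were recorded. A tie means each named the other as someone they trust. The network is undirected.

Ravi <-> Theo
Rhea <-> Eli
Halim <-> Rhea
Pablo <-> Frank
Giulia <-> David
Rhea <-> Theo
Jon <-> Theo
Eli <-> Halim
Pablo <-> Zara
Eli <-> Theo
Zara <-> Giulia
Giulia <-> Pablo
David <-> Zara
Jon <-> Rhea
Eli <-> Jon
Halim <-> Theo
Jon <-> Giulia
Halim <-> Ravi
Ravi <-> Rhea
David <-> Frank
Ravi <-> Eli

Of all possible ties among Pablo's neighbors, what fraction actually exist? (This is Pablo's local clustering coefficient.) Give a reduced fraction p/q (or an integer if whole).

Pablo's neighbors: Frank, Giulia, and Zara (k = 3).
Possible neighbor pairs: C(3,2) = 3. Edges among them: Giulia–Zara → e = 1.
Clustering(Pablo) = 1/3.

1/3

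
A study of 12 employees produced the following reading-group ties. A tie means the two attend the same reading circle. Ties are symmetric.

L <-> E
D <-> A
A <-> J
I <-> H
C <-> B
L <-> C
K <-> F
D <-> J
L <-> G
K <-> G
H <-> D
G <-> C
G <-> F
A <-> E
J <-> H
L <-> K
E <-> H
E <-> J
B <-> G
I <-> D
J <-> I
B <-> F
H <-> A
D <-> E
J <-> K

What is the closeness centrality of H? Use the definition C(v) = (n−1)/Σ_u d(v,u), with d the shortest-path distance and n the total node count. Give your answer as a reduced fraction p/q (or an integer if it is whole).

Distances from H: A:1, B:4, C:3, D:1, E:1, F:3, G:3, I:1, J:1, K:2, L:2. Sum = 22.
n = 12, so closeness = 11/22 = 1/2.

1/2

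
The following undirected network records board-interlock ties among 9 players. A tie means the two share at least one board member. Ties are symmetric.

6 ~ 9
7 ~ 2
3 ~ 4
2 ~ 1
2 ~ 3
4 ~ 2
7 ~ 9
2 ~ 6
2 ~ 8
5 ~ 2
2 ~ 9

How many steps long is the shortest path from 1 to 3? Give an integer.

One shortest route is 1 – 2 – 3, which uses 2 edges, and 1 and 3 are not directly tied, so nothing shorter exists. So d(1,3) = 2.

2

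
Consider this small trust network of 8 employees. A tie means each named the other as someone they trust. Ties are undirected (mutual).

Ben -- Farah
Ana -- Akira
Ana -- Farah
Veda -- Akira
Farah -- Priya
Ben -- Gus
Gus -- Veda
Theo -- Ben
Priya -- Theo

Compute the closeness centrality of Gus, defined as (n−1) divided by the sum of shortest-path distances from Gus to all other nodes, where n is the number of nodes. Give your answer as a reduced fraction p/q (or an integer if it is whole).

Distances from Gus: Akira:2, Ana:3, Ben:1, Farah:2, Priya:3, Theo:2, Veda:1. Sum = 14.
n = 8, so closeness = 7/14 = 1/2.

1/2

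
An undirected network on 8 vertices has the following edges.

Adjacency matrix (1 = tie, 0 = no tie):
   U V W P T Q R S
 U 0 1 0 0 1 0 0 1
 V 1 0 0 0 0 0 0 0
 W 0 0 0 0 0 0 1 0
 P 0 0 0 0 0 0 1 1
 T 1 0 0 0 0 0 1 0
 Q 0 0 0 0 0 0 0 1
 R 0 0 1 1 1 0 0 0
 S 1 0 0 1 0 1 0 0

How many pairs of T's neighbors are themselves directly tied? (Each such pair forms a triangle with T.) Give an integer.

T's neighbors are R and U, but none of them are tied to each other, so no triangle contains T.

0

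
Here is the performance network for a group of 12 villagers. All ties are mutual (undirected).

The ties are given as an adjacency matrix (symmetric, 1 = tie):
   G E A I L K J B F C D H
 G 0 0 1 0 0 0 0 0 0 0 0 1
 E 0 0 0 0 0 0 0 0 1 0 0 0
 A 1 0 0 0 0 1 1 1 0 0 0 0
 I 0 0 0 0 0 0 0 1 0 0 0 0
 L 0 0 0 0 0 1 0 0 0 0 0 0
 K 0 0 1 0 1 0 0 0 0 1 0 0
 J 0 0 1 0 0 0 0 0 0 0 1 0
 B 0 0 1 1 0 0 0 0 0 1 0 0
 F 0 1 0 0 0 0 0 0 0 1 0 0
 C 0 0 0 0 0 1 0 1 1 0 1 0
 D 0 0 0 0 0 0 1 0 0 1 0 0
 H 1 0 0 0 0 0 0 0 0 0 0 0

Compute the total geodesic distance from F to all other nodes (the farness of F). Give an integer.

29

Distances from F: A:3, B:2, C:1, D:2, E:1, G:4, H:5, I:3, J:3, K:2, L:3.
Sum = 3 + 2 + 1 + 2 + 1 + 4 + 5 + 3 + 3 + 2 + 3 = 29.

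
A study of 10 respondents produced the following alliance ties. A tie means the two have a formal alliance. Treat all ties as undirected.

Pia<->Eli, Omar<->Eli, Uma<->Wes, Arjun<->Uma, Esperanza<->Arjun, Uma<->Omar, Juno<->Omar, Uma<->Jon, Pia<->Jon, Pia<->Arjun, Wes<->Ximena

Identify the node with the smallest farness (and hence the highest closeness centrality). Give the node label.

Uma

Farness (sum of distances to all others) for each node — Arjun:17, Eli:20, Esperanza:25, Jon:19, Juno:25, Omar:17, Pia:19, Uma:14, Wes:20, Ximena:28.
The smallest farness is 14, for Uma, so Uma has the highest closeness.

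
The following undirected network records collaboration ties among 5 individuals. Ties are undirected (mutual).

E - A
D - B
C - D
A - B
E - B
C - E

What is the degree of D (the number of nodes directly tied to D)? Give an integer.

2

D is directly tied to B and C. That is 2 neighbors, so the degree of D is 2.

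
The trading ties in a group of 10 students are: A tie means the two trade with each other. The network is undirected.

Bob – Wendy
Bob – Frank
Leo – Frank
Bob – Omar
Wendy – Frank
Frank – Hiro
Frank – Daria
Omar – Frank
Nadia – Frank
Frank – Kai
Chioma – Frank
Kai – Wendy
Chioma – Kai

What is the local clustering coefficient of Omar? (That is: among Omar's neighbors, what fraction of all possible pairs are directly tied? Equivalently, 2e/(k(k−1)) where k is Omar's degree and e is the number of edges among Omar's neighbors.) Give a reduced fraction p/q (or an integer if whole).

Omar's neighbors: Bob and Frank (k = 2).
Possible neighbor pairs: C(2,2) = 1. Edges among them: Bob–Frank → e = 1.
Clustering(Omar) = 1/1.

1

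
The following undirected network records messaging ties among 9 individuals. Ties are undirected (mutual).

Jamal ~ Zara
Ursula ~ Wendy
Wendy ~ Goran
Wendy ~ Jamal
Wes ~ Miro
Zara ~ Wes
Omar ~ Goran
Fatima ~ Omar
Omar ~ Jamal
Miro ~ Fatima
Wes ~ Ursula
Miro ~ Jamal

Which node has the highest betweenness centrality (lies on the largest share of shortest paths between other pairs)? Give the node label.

Jamal

Unnormalized betweenness of each node: Fatima:7/6, Goran:4/3, Jamal:26/3, Miro:14/3, Omar:25/6, Ursula:2, Wendy:16/3, Wes:23/6, Zara:5/6.
Jamal has the largest value, 26/3, making it the main broker — the node through which the most shortest paths run.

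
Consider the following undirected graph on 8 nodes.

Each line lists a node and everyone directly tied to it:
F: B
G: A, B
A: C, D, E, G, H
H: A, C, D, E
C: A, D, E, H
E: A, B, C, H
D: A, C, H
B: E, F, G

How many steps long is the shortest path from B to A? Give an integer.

One shortest route is B – E – A, which uses 2 edges, and B and A are not directly tied, so nothing shorter exists. So d(B,A) = 2.

2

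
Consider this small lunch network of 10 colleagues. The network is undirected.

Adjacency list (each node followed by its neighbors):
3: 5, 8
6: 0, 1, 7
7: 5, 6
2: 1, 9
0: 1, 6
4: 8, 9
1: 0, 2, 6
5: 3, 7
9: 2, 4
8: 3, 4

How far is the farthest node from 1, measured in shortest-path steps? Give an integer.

Distances from 1: 0:1, 2:1, 3:4, 4:3, 5:3, 6:1, 7:2, 8:4, 9:2.
The largest is 4 (to 3 and 8), so the eccentricity of 1 is 4.

4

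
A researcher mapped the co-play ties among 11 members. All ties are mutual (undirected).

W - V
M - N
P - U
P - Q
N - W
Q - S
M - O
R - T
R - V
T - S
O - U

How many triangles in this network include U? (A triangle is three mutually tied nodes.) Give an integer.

0

U's neighbors are O and P, but none of them are tied to each other, so no triangle contains U.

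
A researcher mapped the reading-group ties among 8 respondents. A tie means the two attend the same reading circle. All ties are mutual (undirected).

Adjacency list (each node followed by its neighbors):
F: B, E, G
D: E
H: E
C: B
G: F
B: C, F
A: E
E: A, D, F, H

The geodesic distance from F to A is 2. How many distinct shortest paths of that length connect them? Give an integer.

The shortest distance is 2, and the only length-2 path is F–E–A. So there is exactly 1 shortest path.

1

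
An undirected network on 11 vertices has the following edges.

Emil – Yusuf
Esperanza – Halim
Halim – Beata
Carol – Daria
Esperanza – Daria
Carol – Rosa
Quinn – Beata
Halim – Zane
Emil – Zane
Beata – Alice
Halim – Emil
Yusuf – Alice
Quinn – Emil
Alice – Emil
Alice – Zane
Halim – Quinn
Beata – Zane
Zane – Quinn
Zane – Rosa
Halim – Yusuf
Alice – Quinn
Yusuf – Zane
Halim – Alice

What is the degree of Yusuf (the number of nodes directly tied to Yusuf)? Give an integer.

Yusuf is directly tied to Alice, Emil, Halim, and Zane. That is 4 neighbors, so the degree of Yusuf is 4.

4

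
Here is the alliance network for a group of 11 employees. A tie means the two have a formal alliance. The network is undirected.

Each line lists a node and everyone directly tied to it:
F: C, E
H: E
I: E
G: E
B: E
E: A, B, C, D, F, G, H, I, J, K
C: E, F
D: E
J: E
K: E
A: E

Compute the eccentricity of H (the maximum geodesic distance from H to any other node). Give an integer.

2

Distances from H: A:2, B:2, C:2, D:2, E:1, F:2, G:2, I:2, J:2, K:2.
The largest is 2 (to F, D, I, G, B, A, K, J, and C), so the eccentricity of H is 2.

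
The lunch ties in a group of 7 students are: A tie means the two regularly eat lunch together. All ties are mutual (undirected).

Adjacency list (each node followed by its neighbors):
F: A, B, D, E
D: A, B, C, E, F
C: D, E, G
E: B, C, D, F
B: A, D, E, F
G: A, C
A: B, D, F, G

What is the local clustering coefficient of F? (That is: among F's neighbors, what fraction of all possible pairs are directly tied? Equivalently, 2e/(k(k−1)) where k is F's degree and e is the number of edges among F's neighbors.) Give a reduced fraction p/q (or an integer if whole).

5/6

F's neighbors: A, B, D, and E (k = 4).
Possible neighbor pairs: C(4,2) = 6. Edges among them: A–B, A–D, B–D, B–E, D–E → e = 5.
Clustering(F) = 5/6.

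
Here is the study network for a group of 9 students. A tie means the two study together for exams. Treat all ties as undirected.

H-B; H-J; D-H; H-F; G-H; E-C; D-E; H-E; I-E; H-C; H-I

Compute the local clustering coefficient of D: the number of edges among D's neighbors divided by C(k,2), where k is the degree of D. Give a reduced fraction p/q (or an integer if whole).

1

D's neighbors: E and H (k = 2).
Possible neighbor pairs: C(2,2) = 1. Edges among them: E–H → e = 1.
Clustering(D) = 1/1.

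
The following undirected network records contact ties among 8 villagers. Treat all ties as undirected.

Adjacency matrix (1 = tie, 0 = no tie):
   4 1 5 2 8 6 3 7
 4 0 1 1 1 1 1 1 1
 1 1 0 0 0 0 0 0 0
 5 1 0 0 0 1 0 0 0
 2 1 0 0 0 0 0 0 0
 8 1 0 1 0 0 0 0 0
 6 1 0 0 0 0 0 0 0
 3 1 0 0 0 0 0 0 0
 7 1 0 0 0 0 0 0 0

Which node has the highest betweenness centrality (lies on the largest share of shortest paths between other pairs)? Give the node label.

4

Unnormalized betweenness of each node: 1:0, 2:0, 3:0, 4:20, 5:0, 6:0, 7:0, 8:0.
4 has the largest value, 20, making it the main broker — the node through which the most shortest paths run.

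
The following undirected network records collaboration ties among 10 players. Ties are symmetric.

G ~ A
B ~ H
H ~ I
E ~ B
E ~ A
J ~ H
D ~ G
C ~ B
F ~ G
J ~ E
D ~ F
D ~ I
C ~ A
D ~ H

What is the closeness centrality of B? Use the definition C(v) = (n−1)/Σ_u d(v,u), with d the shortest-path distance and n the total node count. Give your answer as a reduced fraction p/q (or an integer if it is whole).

Distances from B: A:2, C:1, D:2, E:1, F:3, G:3, H:1, I:2, J:2. Sum = 17.
n = 10, so closeness = 9/17.

9/17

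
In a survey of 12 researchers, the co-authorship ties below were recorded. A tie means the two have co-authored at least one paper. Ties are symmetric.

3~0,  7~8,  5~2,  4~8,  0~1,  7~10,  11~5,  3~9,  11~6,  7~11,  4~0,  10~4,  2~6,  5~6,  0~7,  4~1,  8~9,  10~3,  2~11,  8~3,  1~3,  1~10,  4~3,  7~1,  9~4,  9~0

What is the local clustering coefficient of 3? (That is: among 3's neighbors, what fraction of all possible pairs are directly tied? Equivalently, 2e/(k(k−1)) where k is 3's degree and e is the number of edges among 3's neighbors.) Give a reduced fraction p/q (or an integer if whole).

3/5

3's neighbors: 0, 1, 4, 8, 9, and 10 (k = 6).
Possible neighbor pairs: C(6,2) = 15. Edges among them: 0–1, 0–4, 0–9, 1–4, 1–10, 4–8, 4–9, 4–10, 8–9 → e = 9.
Clustering(3) = 9/15 = 3/5.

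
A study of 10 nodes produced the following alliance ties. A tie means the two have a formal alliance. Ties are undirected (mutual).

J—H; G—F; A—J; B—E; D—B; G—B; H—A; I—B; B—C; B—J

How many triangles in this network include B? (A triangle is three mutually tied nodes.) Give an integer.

0

B's neighbors are C, D, E, G, I, and J, but none of them are tied to each other, so no triangle contains B.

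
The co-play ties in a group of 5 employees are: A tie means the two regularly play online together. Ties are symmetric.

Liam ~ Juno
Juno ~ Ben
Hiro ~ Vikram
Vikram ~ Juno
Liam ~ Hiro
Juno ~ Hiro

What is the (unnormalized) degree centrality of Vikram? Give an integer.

2

Vikram is directly tied to Hiro and Juno. That is 2 neighbors, so the degree of Vikram is 2.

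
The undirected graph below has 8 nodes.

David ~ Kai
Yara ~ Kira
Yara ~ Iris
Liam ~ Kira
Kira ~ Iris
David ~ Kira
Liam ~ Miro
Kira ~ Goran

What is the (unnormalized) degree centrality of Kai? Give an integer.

Kai is directly tied to David. That is 1 neighbor, so the degree of Kai is 1.

1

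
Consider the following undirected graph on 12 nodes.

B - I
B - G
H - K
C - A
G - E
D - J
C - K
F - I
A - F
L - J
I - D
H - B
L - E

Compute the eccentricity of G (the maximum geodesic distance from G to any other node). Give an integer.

Distances from G: A:4, B:1, C:4, D:3, E:1, F:3, H:2, I:2, J:3, K:3, L:2.
The largest is 4 (to A and C), so the eccentricity of G is 4.

4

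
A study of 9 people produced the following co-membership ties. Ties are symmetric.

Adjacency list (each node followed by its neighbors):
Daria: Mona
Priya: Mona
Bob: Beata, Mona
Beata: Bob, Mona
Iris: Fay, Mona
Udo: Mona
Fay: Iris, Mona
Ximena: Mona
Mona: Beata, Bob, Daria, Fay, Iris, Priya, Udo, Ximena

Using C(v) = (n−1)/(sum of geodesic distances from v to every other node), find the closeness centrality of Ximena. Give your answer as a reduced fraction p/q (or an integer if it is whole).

8/15

Distances from Ximena: Beata:2, Bob:2, Daria:2, Fay:2, Iris:2, Mona:1, Priya:2, Udo:2. Sum = 15.
n = 9, so closeness = 8/15.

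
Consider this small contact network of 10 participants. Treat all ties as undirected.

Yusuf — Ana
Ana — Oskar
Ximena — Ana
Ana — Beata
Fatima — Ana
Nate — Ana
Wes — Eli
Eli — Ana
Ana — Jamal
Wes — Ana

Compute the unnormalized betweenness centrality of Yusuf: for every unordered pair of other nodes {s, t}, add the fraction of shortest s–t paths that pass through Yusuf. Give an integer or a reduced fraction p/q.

No shortest path between any pair of other nodes passes through Yusuf.
Summing the contributions gives betweenness(Yusuf) = 0.

0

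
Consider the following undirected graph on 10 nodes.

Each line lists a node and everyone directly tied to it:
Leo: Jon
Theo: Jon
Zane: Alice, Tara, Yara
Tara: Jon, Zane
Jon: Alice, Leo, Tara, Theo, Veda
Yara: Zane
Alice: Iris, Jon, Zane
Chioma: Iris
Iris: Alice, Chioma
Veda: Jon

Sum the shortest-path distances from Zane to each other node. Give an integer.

19

Distances from Zane: Alice:1, Chioma:3, Iris:2, Jon:2, Leo:3, Tara:1, Theo:3, Veda:3, Yara:1.
Sum = 1 + 3 + 2 + 2 + 3 + 1 + 3 + 3 + 1 = 19.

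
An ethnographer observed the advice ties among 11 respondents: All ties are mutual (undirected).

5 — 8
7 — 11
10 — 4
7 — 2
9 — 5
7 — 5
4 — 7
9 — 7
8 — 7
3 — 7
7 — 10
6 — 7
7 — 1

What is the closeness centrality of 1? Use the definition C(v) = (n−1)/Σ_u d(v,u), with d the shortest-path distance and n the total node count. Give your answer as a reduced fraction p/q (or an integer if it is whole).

Distances from 1: 2:2, 3:2, 4:2, 5:2, 6:2, 7:1, 8:2, 9:2, 10:2, 11:2. Sum = 19.
n = 11, so closeness = 10/19.

10/19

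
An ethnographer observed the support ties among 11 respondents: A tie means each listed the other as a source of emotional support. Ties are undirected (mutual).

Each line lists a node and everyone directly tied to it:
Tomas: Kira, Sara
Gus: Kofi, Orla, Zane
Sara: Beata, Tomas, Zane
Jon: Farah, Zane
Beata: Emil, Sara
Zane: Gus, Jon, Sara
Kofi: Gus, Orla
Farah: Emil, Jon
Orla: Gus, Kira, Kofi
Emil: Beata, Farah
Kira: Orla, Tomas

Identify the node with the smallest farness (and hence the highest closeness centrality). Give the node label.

Zane

Farness (sum of distances to all others) for each node — Beata:25, Emil:30, Farah:29, Gus:22, Jon:24, Kira:27, Kofi:28, Orla:26, Sara:20, Tomas:24, Zane:19.
The smallest farness is 19, for Zane, so Zane has the highest closeness.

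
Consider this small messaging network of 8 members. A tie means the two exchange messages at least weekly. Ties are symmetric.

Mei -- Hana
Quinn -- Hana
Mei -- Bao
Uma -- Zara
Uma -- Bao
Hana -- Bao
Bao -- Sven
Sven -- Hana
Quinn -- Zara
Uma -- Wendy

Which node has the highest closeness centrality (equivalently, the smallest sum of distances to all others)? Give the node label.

Farness (sum of distances to all others) for each node — Bao:10, Hana:11, Mei:14, Quinn:13, Sven:14, Uma:11, Wendy:17, Zara:14.
The smallest farness is 10, for Bao, so Bao has the highest closeness.

Bao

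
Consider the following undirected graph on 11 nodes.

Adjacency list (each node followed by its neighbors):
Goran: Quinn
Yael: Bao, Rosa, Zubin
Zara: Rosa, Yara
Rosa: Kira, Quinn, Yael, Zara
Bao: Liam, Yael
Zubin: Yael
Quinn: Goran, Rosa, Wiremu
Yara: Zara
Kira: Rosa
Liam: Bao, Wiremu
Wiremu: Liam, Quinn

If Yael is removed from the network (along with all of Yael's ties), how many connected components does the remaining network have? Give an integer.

Without Yael, the remaining ties split the others into: {Bao, Goran, Kira, Liam, Quinn, Rosa, Wiremu, Yara, Zara}; {Zubin}.
That's 2 separate components.

2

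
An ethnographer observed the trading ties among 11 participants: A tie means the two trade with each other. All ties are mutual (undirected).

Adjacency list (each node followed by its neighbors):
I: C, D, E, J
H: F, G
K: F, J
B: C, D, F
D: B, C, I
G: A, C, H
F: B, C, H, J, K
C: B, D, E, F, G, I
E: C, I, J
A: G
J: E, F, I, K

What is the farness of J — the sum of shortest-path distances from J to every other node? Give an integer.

19

Distances from J: A:4, B:2, C:2, D:2, E:1, F:1, G:3, H:2, I:1, K:1.
Sum = 4 + 2 + 2 + 2 + 1 + 1 + 3 + 2 + 1 + 1 = 19.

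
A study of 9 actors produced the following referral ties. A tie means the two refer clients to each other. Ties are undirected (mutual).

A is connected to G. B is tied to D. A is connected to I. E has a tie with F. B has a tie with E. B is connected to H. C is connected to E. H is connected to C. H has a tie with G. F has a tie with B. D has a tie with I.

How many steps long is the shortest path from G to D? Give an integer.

3

One shortest route is G – A – I – D, which uses 3 edges, and at distance 2 from G we only reach {B, C, I}, which does not include D. So d(G,D) = 3.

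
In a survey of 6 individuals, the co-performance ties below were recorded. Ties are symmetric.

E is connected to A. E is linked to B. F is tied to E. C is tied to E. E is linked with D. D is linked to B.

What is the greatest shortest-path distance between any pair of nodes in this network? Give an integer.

Eccentricity of each node (its greatest distance to any other): A:2, B:2, C:2, D:2, E:1, F:2.
The maximum eccentricity is 2, realized for instance by the pair F–B via F – E – B. So the diameter is 2.

2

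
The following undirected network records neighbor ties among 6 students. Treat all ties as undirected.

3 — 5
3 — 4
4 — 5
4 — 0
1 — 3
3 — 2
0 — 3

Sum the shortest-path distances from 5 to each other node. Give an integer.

8

Distances from 5: 0:2, 1:2, 2:2, 3:1, 4:1.
Sum = 2 + 2 + 2 + 1 + 1 = 8.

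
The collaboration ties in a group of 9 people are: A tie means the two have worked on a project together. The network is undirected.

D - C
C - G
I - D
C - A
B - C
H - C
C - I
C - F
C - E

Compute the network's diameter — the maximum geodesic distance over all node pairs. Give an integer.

2

Eccentricity of each node (its greatest distance to any other): A:2, B:2, C:1, D:2, E:2, F:2, G:2, H:2, I:2.
The maximum eccentricity is 2, realized for instance by the pair I–F via I – C – F. So the diameter is 2.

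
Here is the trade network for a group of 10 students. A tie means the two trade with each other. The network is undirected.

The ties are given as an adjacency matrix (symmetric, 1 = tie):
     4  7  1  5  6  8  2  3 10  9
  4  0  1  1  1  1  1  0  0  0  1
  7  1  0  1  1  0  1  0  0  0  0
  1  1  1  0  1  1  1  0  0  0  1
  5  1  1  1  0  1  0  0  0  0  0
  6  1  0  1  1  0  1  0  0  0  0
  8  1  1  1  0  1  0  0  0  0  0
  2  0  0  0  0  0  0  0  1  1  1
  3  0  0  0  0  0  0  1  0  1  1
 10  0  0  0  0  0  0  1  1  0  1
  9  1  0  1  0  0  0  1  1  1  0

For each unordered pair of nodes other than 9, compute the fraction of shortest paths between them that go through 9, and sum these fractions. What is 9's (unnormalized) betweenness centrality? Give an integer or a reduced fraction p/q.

Pairs whose geodesics pass through 9 — 4–2: 1; 4–3: 1; 4–10: 1; 7–2: 2/2; 7–3: 2/2; 7–10: 2/2; 1–2: 1; 1–3: 1; 1–10: 1; 5–2: 2/2; 5–3: 2/2; 5–10: 2/2; 6–2: 2/2; 6–3: 2/2 … (+4 more pairs).
All other pairs contribute 0.
Summing the contributions gives betweenness(9) = 18.

18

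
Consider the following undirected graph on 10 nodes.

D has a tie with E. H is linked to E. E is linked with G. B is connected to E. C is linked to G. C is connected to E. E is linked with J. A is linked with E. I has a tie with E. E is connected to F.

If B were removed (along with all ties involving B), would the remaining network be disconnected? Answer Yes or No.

Even without B, every remaining node can still reach every other (the residual graph is connected), so B is not a cut vertex.

No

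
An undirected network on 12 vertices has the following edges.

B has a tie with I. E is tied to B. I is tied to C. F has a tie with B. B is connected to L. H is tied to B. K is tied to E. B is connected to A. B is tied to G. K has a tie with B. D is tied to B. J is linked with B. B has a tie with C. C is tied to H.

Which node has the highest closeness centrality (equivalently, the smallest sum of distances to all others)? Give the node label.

Farness (sum of distances to all others) for each node — A:21, B:11, C:19, D:21, E:20, F:21, G:21, H:20, I:20, J:21, K:20, L:21.
The smallest farness is 11, for B, so B has the highest closeness.

B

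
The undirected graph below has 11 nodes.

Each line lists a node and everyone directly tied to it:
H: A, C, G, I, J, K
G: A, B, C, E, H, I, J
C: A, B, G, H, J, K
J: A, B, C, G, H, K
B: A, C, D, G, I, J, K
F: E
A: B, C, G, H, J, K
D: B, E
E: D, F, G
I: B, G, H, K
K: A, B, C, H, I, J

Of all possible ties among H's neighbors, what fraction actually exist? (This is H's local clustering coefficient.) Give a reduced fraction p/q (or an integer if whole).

11/15

H's neighbors: A, C, G, I, J, and K (k = 6).
Possible neighbor pairs: C(6,2) = 15. Edges among them: A–C, A–G, A–J, A–K, C–G, C–J, C–K, G–I, G–J, I–K, J–K → e = 11.
Clustering(H) = 11/15.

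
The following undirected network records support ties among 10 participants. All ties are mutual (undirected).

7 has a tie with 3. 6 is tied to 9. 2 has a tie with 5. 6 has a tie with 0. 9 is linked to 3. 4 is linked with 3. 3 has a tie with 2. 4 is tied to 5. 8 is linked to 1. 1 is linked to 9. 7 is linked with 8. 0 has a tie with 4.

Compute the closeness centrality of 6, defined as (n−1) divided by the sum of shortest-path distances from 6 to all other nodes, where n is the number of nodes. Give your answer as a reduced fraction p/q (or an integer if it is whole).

9/20

Distances from 6: 0:1, 1:2, 2:3, 3:2, 4:2, 5:3, 7:3, 8:3, 9:1. Sum = 20.
n = 10, so closeness = 9/20.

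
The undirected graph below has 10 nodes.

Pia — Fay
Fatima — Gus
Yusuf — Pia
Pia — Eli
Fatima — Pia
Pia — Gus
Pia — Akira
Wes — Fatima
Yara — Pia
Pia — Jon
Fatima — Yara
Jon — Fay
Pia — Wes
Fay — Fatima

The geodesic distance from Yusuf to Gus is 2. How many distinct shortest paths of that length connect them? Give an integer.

1

The shortest distance is 2, and the only length-2 path is Yusuf–Pia–Gus. So there is exactly 1 shortest path.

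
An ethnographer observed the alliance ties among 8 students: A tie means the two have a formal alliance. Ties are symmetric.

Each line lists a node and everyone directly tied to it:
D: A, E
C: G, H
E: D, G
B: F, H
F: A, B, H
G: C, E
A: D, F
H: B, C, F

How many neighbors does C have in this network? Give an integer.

C is directly tied to G and H. That is 2 neighbors, so the degree of C is 2.

2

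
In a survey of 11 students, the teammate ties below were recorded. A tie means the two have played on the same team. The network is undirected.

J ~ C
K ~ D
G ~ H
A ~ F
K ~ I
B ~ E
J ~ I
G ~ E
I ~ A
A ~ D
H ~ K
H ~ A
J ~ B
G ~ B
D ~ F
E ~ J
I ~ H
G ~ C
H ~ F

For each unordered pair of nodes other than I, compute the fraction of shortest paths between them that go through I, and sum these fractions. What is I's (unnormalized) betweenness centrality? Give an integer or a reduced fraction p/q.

143/15

Pairs whose geodesics pass through I — B–K: 1/2; B–D: 2/5; B–A: 1/2; C–K: 1/2; C–D: 2/5; C–A: 1/2; J–K: 1; J–F: 2/2; J–D: 2/2; J–A: 1; J–H: 1; E–K: 1/2; E–D: 2/5; E–A: 1/2 … (+1 more pairs).
All other pairs contribute 0.
Summing the contributions gives betweenness(I) = 143/15.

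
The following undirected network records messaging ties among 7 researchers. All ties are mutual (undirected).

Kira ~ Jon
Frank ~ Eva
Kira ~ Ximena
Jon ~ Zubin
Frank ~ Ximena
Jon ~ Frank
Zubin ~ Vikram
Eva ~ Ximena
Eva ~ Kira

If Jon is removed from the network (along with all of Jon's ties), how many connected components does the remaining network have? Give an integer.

2

Without Jon, the remaining ties split the others into: {Vikram, Zubin}; {Eva, Frank, Kira, Ximena}.
That's 2 separate components.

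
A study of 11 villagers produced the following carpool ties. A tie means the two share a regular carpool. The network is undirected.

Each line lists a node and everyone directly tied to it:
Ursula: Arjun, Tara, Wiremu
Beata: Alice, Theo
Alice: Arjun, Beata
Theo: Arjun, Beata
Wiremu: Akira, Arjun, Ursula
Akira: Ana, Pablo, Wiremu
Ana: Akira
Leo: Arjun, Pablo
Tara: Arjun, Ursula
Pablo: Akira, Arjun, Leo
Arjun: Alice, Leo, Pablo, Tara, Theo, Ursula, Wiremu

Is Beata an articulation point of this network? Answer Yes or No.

No

Even without Beata, every remaining node can still reach every other (the residual graph is connected), so Beata is not a cut vertex.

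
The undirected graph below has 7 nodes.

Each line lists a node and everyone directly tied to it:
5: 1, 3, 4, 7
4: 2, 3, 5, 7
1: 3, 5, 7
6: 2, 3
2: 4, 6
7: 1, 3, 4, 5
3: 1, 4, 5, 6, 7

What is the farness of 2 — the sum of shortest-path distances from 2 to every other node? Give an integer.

11

Distances from 2: 1:3, 3:2, 4:1, 5:2, 6:1, 7:2.
Sum = 3 + 2 + 1 + 2 + 1 + 2 = 11.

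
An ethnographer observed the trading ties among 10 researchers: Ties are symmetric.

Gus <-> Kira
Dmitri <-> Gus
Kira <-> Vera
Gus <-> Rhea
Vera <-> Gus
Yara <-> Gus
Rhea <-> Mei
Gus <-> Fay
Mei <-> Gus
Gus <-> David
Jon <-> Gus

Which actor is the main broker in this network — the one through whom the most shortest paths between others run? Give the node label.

Unnormalized betweenness of each node: David:0, Dmitri:0, Fay:0, Gus:34, Jon:0, Kira:0, Mei:0, Rhea:0, Vera:0, Yara:0.
Gus has the largest value, 34, making it the main broker — the node through which the most shortest paths run.

Gus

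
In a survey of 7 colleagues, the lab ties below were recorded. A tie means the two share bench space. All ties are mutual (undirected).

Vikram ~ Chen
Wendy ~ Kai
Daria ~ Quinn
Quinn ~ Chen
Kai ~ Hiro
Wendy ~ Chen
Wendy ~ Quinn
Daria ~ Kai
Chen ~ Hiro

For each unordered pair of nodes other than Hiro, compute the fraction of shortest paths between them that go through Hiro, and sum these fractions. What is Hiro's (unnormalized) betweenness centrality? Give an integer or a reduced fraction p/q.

Pairs whose geodesics pass through Hiro — Kai–Vikram: 1/2; Kai–Chen: 1/2.
All other pairs contribute 0.
Summing the contributions gives betweenness(Hiro) = 1.

1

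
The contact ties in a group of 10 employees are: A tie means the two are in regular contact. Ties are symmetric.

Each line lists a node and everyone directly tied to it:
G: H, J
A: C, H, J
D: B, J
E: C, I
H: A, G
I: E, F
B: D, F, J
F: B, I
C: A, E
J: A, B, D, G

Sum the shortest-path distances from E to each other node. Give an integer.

23

Distances from E: A:2, B:3, C:1, D:4, F:2, G:4, H:3, I:1, J:3.
Sum = 2 + 3 + 1 + 4 + 2 + 4 + 3 + 1 + 3 = 23.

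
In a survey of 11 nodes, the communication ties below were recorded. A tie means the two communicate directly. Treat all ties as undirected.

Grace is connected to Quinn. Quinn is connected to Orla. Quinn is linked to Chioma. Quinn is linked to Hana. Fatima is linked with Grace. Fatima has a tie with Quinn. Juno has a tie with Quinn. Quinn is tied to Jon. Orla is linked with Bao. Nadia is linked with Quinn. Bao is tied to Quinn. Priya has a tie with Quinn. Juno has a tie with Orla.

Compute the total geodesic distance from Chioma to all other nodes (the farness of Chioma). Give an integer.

Distances from Chioma: Bao:2, Fatima:2, Grace:2, Hana:2, Jon:2, Juno:2, Nadia:2, Orla:2, Priya:2, Quinn:1.
Sum = 2 + 2 + 2 + 2 + 2 + 2 + 2 + 2 + 2 + 1 = 19.

19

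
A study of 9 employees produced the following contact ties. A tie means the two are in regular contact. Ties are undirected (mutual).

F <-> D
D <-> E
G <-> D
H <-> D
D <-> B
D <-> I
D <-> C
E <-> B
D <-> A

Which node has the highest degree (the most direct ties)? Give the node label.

D

Degrees — A:1, B:2, C:1, D:8, E:2, F:1, G:1, H:1, I:1.
The maximum is 8, attained only by D.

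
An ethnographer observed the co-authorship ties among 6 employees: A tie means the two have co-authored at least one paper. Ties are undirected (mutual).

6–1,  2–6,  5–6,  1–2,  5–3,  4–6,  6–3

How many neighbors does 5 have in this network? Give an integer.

5 is directly tied to 3 and 6. That is 2 neighbors, so the degree of 5 is 2.

2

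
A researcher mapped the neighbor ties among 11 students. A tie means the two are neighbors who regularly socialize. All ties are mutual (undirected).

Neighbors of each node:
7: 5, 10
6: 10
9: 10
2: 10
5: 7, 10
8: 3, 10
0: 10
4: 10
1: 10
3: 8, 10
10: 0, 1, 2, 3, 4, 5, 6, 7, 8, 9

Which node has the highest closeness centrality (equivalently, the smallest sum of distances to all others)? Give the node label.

10

Farness (sum of distances to all others) for each node — 0:19, 1:19, 2:19, 3:18, 4:19, 5:18, 6:19, 7:18, 8:18, 9:19, 10:10.
The smallest farness is 10, for 10, so 10 has the highest closeness.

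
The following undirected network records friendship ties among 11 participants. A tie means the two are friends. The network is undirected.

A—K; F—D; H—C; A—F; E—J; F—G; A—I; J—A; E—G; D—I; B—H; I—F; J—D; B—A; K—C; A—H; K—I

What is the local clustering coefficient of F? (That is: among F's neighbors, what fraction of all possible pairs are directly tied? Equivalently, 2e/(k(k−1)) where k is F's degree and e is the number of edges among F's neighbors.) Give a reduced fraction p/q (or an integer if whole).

1/3

F's neighbors: A, D, G, and I (k = 4).
Possible neighbor pairs: C(4,2) = 6. Edges among them: A–I, D–I → e = 2.
Clustering(F) = 2/6 = 1/3.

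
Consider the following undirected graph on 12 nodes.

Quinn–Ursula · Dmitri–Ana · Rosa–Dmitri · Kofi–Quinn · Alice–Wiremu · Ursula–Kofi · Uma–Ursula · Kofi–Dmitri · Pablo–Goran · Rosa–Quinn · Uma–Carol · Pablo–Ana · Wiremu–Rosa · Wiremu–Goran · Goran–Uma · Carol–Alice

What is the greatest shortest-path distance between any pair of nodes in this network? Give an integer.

Eccentricity of each node (its greatest distance to any other): Alice:4, Ana:4, Carol:4, Dmitri:4, Goran:3, Kofi:4, Pablo:4, Quinn:4, Rosa:3, Uma:3, Ursula:3, Wiremu:3.
The maximum eccentricity is 4, realized for instance by the pair Pablo–Quinn via Pablo – Ana – Dmitri – Rosa – Quinn. So the diameter is 4.

4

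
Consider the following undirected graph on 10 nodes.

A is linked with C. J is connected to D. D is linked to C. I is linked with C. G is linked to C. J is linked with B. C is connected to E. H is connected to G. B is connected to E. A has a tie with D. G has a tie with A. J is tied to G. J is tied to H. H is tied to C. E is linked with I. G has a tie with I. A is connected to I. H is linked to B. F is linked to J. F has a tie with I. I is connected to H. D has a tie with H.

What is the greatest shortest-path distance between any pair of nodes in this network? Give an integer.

Eccentricity of each node (its greatest distance to any other): A:3, B:3, C:2, D:2, E:2, F:2, G:2, H:2, I:2, J:2.
The maximum eccentricity is 3, realized for instance by the pair B–A via B – E – C – A. So the diameter is 3.

3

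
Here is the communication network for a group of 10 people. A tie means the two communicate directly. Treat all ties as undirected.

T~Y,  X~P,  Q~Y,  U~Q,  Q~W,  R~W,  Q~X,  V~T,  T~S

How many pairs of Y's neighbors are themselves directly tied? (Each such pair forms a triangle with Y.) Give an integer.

Y's neighbors are Q and T, but none of them are tied to each other, so no triangle contains Y.

0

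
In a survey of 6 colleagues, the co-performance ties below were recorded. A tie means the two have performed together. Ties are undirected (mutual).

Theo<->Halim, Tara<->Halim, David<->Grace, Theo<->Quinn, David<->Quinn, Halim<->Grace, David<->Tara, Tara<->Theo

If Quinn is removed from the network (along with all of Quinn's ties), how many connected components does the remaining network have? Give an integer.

Quinn's neighbors (David and Theo) remain reachable from one another through other ties, so the rest of the network stays in one piece.

1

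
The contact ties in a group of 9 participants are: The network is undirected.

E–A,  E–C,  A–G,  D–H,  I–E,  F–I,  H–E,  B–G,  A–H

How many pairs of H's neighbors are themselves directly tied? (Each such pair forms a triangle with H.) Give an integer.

1

H's neighbors: A, D, and E.
Neighbor pairs that are themselves tied: H–A–E. Each forms one triangle with H, for 1 in total.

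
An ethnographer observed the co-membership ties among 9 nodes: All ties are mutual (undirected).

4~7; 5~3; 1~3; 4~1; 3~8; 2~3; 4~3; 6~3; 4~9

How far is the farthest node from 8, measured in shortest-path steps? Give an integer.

3

Distances from 8: 1:2, 2:2, 3:1, 4:2, 5:2, 6:2, 7:3, 9:3.
The largest is 3 (to 7 and 9), so the eccentricity of 8 is 3.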